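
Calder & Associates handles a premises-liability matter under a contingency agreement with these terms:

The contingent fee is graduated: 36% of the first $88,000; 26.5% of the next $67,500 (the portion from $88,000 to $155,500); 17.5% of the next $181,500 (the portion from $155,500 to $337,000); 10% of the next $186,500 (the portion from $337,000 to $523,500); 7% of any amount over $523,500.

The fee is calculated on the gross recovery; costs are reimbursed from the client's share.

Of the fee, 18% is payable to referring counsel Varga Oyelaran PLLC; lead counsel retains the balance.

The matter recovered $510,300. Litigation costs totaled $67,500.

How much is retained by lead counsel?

Fee base is the gross recovery, $510,300; costs are reimbursed separately.
First $88,000 at 36% = $31,680.00
Next $67,500 at 26.5% = $17,887.50
Next $181,500 at 17.5% = $31,762.50
Remaining $173,300 at 10% = $17,330.00
Fee: $31,680.00 + $17,887.50 + $31,762.50 + $17,330.00 = $98,660.00
Referral share: 18% of $98,660.00 = $17,758.80; lead counsel retains $98,660.00 − $17,758.80 = $80,901.20.

$80,901.20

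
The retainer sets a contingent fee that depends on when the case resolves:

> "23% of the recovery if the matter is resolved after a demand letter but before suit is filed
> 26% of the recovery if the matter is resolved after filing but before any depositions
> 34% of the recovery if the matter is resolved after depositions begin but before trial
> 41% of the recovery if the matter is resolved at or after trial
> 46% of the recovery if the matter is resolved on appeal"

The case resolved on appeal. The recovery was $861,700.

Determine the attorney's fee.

The matter resolved on appeal, so the 46% rate applies.
$861,700 × 46% = $396,382.00

$396,382.00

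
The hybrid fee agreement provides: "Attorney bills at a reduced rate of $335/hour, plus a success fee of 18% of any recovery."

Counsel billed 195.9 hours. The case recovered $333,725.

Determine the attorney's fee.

$125,697.00

Hourly: 195.9 × $335 = $65,626.50
Success fee: 18% of $333,725 = $60,070.50
Total: $65,626.50 + $60,070.50 = $125,697.00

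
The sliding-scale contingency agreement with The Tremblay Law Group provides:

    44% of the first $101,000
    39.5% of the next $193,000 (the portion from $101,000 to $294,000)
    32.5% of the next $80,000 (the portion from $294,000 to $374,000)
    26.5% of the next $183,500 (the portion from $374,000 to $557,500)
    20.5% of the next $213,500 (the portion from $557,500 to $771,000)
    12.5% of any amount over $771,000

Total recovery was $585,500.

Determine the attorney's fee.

First $101,000 at 44% = $44,440.00
Next $193,000 at 39.5% = $76,235.00
Next $80,000 at 32.5% = $26,000.00
Next $183,500 at 26.5% = $48,627.50
Remaining $28,000 at 20.5% = $5,740.00
Fee: $44,440.00 + $76,235.00 + $26,000.00 + $48,627.50 + $5,740.00 = $201,042.50

$201,042.50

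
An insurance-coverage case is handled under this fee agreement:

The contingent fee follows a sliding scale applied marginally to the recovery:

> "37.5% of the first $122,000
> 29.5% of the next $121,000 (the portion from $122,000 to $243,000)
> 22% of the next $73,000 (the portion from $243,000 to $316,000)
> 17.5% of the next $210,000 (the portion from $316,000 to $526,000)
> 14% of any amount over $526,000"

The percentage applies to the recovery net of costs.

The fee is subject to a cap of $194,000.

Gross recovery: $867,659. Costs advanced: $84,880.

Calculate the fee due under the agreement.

Fee base (net of costs): $867,659 − $84,880 = $782,779
First $122,000 at 37.5% = $45,750.00
Next $121,000 at 29.5% = $35,695.00
Next $73,000 at 22% = $16,060.00
Next $210,000 at 17.5% = $36,750.00
Remaining $256,779 at 14% = $35,949.06
Fee: $45,750.00 + $35,695.00 + $16,060.00 + $36,750.00 + $35,949.06 = $170,204.06
$170,204.06 is under the $194,000 cap.

$170,204.06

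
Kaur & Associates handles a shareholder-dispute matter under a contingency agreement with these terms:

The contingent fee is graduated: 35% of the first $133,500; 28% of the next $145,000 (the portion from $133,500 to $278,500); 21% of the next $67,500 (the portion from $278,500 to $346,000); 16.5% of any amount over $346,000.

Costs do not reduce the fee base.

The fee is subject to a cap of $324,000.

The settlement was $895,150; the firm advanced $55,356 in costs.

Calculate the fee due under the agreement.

$192,109.75

Fee base is the gross recovery, $895,150; costs are reimbursed separately.
First $133,500 at 35% = $46,725.00
Next $145,000 at 28% = $40,600.00
Next $67,500 at 21% = $14,175.00
Remaining $549,150 at 16.5% = $90,609.75
Fee: $46,725.00 + $40,600.00 + $14,175.00 + $90,609.75 = $192,109.75
$192,109.75 is under the $324,000 cap.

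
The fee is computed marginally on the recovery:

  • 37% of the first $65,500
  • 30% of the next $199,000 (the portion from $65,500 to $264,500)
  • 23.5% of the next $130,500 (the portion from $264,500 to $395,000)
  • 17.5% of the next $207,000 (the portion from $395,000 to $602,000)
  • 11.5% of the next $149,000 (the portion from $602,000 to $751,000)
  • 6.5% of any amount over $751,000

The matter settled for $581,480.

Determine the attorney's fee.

First $65,500 at 37% = $24,235.00
Next $199,000 at 30% = $59,700.00
Next $130,500 at 23.5% = $30,667.50
Remaining $186,480 at 17.5% = $32,634.00
Fee: $24,235.00 + $59,700.00 + $30,667.50 + $32,634.00 = $147,236.50

$147,236.50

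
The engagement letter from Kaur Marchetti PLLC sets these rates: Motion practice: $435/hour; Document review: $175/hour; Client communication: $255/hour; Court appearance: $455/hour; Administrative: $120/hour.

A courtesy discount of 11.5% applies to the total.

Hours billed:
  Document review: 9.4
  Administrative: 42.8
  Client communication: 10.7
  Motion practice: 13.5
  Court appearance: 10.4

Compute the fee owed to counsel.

$17,800.89

Motion practice: 13.5 × $435 = $5,872.50
Document review: 9.4 × $175 = $1,645.00
Client communication: 10.7 × $255 = $2,728.50
Court appearance: 10.4 × $455 = $4,732.00
Administrative: 42.8 × $120 = $5,136.00
Subtotal: $20,114.00
Less 11.5% discount: −$2,313.11
Total: $20,114.00 − $2,313.11 = $17,800.89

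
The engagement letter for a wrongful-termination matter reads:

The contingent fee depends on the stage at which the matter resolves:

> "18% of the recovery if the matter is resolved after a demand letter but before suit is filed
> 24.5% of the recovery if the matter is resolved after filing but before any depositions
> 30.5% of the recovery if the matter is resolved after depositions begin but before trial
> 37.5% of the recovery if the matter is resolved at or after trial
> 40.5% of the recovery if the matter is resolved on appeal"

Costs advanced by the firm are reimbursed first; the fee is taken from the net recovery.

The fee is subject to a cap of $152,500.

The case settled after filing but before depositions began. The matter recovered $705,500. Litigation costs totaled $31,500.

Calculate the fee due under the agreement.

Fee base (net of costs): $705,500 − $31,500 = $674,000
The matter settled after filing but before depositions began, so the 24.5% rate applies.
$674,000 × 24.5% = $165,130.00
$165,130.00 exceeds the $152,500 cap, so the fee is capped at $152,500.00.

$152,500.00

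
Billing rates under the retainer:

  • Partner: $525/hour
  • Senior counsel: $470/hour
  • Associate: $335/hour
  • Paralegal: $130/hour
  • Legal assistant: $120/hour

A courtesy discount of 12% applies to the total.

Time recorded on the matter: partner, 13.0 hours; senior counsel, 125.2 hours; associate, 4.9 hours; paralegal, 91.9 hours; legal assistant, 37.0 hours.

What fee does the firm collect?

$73,653.80

Partner: 13.0 × $525 = $6,825.00
Senior counsel: 125.2 × $470 = $58,844.00
Associate: 4.9 × $335 = $1,641.50
Paralegal: 91.9 × $130 = $11,947.00
Legal assistant: 37.0 × $120 = $4,440.00
Subtotal: $83,697.50
Less 12% discount: −$10,043.70
Total: $83,697.50 − $10,043.70 = $73,653.80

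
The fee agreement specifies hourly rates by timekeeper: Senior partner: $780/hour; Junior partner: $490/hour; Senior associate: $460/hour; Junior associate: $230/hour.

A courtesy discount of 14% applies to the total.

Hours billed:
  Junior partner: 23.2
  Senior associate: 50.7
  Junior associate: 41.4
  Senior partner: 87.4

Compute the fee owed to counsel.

Senior partner: 87.4 × $780 = $68,172.00
Junior partner: 23.2 × $490 = $11,368.00
Senior associate: 50.7 × $460 = $23,322.00
Junior associate: 41.4 × $230 = $9,522.00
Subtotal: $112,384.00
Less 14% discount: −$15,733.76
Total: $112,384.00 − $15,733.76 = $96,650.24

$96,650.24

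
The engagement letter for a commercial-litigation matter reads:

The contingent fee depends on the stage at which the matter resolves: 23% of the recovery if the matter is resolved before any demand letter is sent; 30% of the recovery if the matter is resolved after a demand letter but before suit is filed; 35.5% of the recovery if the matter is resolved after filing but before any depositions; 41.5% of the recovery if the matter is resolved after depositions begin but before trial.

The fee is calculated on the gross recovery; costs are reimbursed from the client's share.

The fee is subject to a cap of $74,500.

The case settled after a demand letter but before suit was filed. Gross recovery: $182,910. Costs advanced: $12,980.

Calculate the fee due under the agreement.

Fee base is the gross recovery, $182,910; costs are reimbursed separately.
The matter settled after a demand letter but before suit was filed, so the 30% rate applies.
$182,910 × 30% = $54,873.00
$54,873.00 is under the $74,500 cap.

$54,873.00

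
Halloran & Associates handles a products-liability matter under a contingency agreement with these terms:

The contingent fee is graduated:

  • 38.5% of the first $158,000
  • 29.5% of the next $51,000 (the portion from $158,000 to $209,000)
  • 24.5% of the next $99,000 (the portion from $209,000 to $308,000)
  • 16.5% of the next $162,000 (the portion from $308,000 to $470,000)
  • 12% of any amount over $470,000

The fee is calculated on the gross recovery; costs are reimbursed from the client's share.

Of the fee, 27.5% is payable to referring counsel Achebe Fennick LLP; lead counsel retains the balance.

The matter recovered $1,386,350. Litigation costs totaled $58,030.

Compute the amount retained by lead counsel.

$171,695.95

Fee base is the gross recovery, $1,386,350; costs are reimbursed separately.
First $158,000 at 38.5% = $60,830.00
Next $51,000 at 29.5% = $15,045.00
Next $99,000 at 24.5% = $24,255.00
Next $162,000 at 16.5% = $26,730.00
Remaining $916,350 at 12% = $109,962.00
Fee: $60,830.00 + $15,045.00 + $24,255.00 + $26,730.00 + $109,962.00 = $236,822.00
Referral share: 27.5% of $236,822.00 = $65,126.05; lead counsel retains $236,822.00 − $65,126.05 = $171,695.95.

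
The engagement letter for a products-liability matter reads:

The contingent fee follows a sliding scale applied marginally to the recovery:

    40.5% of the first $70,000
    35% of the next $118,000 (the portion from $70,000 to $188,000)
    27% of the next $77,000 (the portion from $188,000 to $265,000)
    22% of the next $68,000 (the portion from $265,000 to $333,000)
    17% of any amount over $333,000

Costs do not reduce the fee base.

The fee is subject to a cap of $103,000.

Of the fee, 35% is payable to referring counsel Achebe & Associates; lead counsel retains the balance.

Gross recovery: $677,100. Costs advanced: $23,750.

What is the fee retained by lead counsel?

Fee base is the gross recovery, $677,100; costs are reimbursed separately.
First $70,000 at 40.5% = $28,350.00
Next $118,000 at 35% = $41,300.00
Next $77,000 at 27% = $20,790.00
Next $68,000 at 22% = $14,960.00
Remaining $344,100 at 17% = $58,497.00
Fee: $28,350.00 + $41,300.00 + $20,790.00 + $14,960.00 + $58,497.00 = $163,897.00
$163,897.00 exceeds the $103,000 cap, so the fee is capped at $103,000.00.
Referral share: 35% of $103,000.00 = $36,050.00; lead counsel retains $103,000.00 − $36,050.00 = $66,950.00.

$66,950.00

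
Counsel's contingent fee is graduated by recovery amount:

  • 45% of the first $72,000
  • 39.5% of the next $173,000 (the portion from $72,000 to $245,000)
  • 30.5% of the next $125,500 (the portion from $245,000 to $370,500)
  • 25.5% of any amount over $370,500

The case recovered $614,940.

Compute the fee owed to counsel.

$201,344.70

First $72,000 at 45% = $32,400.00
Next $173,000 at 39.5% = $68,335.00
Next $125,500 at 30.5% = $38,277.50
Remaining $244,440 at 25.5% = $62,332.20
Fee: $32,400.00 + $68,335.00 + $38,277.50 + $62,332.20 = $201,344.70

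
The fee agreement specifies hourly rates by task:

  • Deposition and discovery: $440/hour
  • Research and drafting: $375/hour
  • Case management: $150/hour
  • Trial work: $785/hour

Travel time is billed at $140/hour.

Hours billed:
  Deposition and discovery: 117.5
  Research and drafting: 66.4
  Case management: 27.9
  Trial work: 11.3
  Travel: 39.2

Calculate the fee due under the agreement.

Deposition and discovery: 117.5 × $440 = $51,700.00
Research and drafting: 66.4 × $375 = $24,900.00
Case management: 27.9 × $150 = $4,185.00
Trial work: 11.3 × $785 = $8,870.50
Subtotal: $51,700.00 + $24,900.00 + $4,185.00 + $8,870.50 = $89,655.50
Travel: 39.2 × $140 = $5,488.00
Total: $89,655.50 + $5,488.00 = $95,143.50

$95,143.50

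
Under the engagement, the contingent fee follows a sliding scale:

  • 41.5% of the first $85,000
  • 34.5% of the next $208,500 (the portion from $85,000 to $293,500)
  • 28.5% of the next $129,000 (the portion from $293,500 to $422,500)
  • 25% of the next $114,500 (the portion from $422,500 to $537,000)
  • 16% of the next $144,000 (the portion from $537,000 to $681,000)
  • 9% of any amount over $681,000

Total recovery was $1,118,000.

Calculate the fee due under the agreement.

$234,967.50

First $85,000 at 41.5% = $35,275.00
Next $208,500 at 34.5% = $71,932.50
Next $129,000 at 28.5% = $36,765.00
Next $114,500 at 25% = $28,625.00
Next $144,000 at 16% = $23,040.00
Remaining $437,000 at 9% = $39,330.00
Fee: $35,275.00 + $71,932.50 + $36,765.00 + $28,625.00 + $23,040.00 + $39,330.00 = $234,967.50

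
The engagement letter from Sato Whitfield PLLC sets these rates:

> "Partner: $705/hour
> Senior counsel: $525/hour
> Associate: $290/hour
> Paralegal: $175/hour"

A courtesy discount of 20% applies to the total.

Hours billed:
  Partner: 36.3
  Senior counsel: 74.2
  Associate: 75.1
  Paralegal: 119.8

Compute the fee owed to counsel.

Partner: 36.3 × $705 = $25,591.50
Senior counsel: 74.2 × $525 = $38,955.00
Associate: 75.1 × $290 = $21,779.00
Paralegal: 119.8 × $175 = $20,965.00
Subtotal: $107,290.50
Less 20% discount: −$21,458.10
Total: $107,290.50 − $21,458.10 = $85,832.40

$85,832.40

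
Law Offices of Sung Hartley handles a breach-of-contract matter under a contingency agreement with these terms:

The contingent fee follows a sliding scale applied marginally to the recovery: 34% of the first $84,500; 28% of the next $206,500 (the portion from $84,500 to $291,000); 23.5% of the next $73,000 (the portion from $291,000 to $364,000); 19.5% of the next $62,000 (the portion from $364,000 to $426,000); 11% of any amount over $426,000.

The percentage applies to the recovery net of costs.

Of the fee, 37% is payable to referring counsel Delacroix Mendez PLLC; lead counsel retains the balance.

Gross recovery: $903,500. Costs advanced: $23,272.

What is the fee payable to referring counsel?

$61,331.23

Fee base (net of costs): $903,500 − $23,272 = $880,228
First $84,500 at 34% = $28,730.00
Next $206,500 at 28% = $57,820.00
Next $73,000 at 23.5% = $17,155.00
Next $62,000 at 19.5% = $12,090.00
Remaining $454,228 at 11% = $49,965.08
Fee: $28,730.00 + $57,820.00 + $17,155.00 + $12,090.00 + $49,965.08 = $165,760.08
Referral share: 37% of $165,760.08 = $61,331.23; lead counsel retains $165,760.08 − $61,331.23 = $104,428.85.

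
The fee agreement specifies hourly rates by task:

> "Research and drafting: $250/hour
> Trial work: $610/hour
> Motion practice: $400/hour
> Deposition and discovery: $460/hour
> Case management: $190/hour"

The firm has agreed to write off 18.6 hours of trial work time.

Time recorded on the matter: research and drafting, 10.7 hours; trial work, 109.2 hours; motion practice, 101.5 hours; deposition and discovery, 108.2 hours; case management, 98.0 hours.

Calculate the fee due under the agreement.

$166,933.00

Research and drafting: 10.7 × $250 = $2,675.00
Trial work: 109.2 × $610 = $66,612.00
Motion practice: 101.5 × $400 = $40,600.00
Deposition and discovery: 108.2 × $460 = $49,772.00
Case management: 98.0 × $190 = $18,620.00
Subtotal: $178,279.00
Write-off: 18.6 × $610 = $11,346.00
Total: $178,279.00 − $11,346.00 = $166,933.00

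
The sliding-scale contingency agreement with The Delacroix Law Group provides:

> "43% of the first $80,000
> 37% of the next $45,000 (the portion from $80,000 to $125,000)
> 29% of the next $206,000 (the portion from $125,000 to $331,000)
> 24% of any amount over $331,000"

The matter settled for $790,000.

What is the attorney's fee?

$220,950.00

First $80,000 at 43% = $34,400.00
Next $45,000 at 37% = $16,650.00
Next $206,000 at 29% = $59,740.00
Remaining $459,000 at 24% = $110,160.00
Fee: $34,400.00 + $16,650.00 + $59,740.00 + $110,160.00 = $220,950.00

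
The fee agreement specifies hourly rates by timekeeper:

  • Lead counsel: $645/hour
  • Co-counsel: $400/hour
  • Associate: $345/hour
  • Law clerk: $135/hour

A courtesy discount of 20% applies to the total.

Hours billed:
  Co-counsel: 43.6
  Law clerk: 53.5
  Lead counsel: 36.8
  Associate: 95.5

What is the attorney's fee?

$65,076.80

Lead counsel: 36.8 × $645 = $23,736.00
Co-counsel: 43.6 × $400 = $17,440.00
Associate: 95.5 × $345 = $32,947.50
Law clerk: 53.5 × $135 = $7,222.50
Subtotal: $81,346.00
Less 20% discount: −$16,269.20
Total: $81,346.00 − $16,269.20 = $65,076.80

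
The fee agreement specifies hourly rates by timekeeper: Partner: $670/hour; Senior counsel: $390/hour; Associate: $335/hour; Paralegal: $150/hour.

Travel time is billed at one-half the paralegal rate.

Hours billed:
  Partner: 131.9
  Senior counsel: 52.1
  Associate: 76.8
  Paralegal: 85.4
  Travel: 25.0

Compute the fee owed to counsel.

Partner: 131.9 × $670 = $88,373.00
Senior counsel: 52.1 × $390 = $20,319.00
Associate: 76.8 × $335 = $25,728.00
Paralegal: 85.4 × $150 = $12,810.00
Subtotal: $88,373.00 + $20,319.00 + $25,728.00 + $12,810.00 = $147,230.00
Travel: 25.0 × ($150 ÷ 2) = 25.0 × $75.00 = $1,875.00
Total: $147,230.00 + $1,875.00 = $149,105.00

$149,105.00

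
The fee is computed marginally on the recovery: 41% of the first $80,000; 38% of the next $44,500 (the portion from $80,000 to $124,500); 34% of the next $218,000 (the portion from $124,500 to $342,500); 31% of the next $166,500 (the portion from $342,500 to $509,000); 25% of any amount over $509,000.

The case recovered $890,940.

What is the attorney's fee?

$270,930.00

First $80,000 at 41% = $32,800.00
Next $44,500 at 38% = $16,910.00
Next $218,000 at 34% = $74,120.00
Next $166,500 at 31% = $51,615.00
Remaining $381,940 at 25% = $95,485.00
Fee: $32,800.00 + $16,910.00 + $74,120.00 + $51,615.00 + $95,485.00 = $270,930.00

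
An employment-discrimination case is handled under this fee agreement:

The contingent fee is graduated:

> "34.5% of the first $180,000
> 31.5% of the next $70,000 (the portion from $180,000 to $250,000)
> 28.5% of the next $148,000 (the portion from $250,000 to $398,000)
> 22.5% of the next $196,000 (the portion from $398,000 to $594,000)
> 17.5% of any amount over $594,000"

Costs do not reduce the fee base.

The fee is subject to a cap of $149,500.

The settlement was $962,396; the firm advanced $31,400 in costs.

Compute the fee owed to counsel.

Fee base is the gross recovery, $962,396; costs are reimbursed separately.
First $180,000 at 34.5% = $62,100.00
Next $70,000 at 31.5% = $22,050.00
Next $148,000 at 28.5% = $42,180.00
Next $196,000 at 22.5% = $44,100.00
Remaining $368,396 at 17.5% = $64,469.30
Fee: $62,100.00 + $22,050.00 + $42,180.00 + $44,100.00 + $64,469.30 = $234,899.30
$234,899.30 exceeds the $149,500 cap, so the fee is capped at $149,500.00.

$149,500.00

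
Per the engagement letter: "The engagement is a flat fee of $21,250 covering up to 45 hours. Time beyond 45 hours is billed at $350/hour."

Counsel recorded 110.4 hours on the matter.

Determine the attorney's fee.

$44,140.00

Flat fee: $21,250.00
Excess hours: 110.4 − 45 = 65.4
Overrun: 65.4 × $350 = $22,890.00
Total: $21,250.00 + $22,890.00 = $44,140.00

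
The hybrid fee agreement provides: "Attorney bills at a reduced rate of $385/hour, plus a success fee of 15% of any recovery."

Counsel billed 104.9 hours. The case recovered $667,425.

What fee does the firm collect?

$140,500.25

Hourly: 104.9 × $385 = $40,386.50
Success fee: 15% of $667,425 = $100,113.75
Total: $40,386.50 + $100,113.75 = $140,500.25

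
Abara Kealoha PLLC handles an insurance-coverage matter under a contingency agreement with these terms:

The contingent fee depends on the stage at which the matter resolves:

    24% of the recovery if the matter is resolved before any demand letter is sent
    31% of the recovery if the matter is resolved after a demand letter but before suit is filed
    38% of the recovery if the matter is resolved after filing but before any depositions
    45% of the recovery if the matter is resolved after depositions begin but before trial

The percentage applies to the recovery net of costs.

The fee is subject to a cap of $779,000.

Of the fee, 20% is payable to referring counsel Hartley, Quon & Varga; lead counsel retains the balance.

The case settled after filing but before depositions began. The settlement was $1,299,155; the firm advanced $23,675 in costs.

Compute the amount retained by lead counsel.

Fee base (net of costs): $1,299,155 − $23,675 = $1,275,480
The matter settled after filing but before depositions began, so the 38% rate applies.
$1,275,480 × 38% = $484,682.40
$484,682.40 is under the $779,000 cap.
Referral share: 20% of $484,682.40 = $96,936.48; lead counsel retains $484,682.40 − $96,936.48 = $387,745.92.

$387,745.92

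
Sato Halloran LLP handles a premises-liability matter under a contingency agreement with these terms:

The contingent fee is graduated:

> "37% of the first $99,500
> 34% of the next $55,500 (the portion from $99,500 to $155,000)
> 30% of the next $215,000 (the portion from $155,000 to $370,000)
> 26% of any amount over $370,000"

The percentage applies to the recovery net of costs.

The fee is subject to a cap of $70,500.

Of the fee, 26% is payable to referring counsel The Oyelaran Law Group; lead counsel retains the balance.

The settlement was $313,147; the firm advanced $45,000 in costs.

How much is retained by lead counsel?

Fee base (net of costs): $313,147 − $45,000 = $268,147
First $99,500 at 37% = $36,815.00
Next $55,500 at 34% = $18,870.00
Remaining $113,147 at 30% = $33,944.10
Fee: $36,815.00 + $18,870.00 + $33,944.10 = $89,629.10
$89,629.10 exceeds the $70,500 cap, so the fee is capped at $70,500.00.
Referral share: 26% of $70,500.00 = $18,330.00; lead counsel retains $70,500.00 − $18,330.00 = $52,170.00.

$52,170.00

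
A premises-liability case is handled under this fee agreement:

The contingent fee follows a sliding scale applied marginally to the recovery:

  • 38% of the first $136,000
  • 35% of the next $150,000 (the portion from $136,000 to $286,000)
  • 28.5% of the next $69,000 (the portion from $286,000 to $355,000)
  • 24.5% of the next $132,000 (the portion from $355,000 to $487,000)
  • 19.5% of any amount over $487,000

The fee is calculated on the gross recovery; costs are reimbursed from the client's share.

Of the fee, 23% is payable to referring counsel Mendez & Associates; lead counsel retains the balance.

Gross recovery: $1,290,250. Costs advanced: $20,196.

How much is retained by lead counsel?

$240,870.44

Fee base is the gross recovery, $1,290,250; costs are reimbursed separately.
First $136,000 at 38% = $51,680.00
Next $150,000 at 35% = $52,500.00
Next $69,000 at 28.5% = $19,665.00
Next $132,000 at 24.5% = $32,340.00
Remaining $803,250 at 19.5% = $156,633.75
Fee: $51,680.00 + $52,500.00 + $19,665.00 + $32,340.00 + $156,633.75 = $312,818.75
Referral share: 23% of $312,818.75 = $71,948.31; lead counsel retains $312,818.75 − $71,948.31 = $240,870.44.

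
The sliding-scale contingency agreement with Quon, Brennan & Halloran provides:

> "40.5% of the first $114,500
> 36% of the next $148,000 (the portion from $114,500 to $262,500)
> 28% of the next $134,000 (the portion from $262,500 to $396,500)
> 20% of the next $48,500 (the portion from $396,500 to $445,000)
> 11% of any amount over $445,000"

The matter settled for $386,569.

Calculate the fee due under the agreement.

$134,391.82

First $114,500 at 40.5% = $46,372.50
Next $148,000 at 36% = $53,280.00
Remaining $124,069 at 28% = $34,739.32
Fee: $46,372.50 + $53,280.00 + $34,739.32 = $134,391.82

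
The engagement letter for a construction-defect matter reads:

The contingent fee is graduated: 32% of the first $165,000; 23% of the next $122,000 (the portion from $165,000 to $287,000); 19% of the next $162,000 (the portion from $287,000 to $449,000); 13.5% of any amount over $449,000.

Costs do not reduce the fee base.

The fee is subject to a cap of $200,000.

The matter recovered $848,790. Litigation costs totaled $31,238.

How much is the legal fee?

Fee base is the gross recovery, $848,790; costs are reimbursed separately.
First $165,000 at 32% = $52,800.00
Next $122,000 at 23% = $28,060.00
Next $162,000 at 19% = $30,780.00
Remaining $399,790 at 13.5% = $53,971.65
Fee: $52,800.00 + $28,060.00 + $30,780.00 + $53,971.65 = $165,611.65
$165,611.65 is under the $200,000 cap.

$165,611.65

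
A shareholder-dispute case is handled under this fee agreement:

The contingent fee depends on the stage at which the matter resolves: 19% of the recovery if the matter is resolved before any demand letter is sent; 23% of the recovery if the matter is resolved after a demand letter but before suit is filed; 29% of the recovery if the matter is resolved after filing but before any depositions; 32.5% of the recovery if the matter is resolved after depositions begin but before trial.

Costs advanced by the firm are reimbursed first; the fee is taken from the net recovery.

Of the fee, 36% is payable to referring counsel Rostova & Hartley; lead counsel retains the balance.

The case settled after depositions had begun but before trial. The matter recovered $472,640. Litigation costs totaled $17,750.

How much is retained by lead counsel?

$94,617.12

Fee base (net of costs): $472,640 − $17,750 = $454,890
The matter settled after depositions had begun but before trial, so the 32.5% rate applies.
$454,890 × 32.5% = $147,839.25
Referral share: 36% of $147,839.25 = $53,222.13; lead counsel retains $147,839.25 − $53,222.13 = $94,617.12.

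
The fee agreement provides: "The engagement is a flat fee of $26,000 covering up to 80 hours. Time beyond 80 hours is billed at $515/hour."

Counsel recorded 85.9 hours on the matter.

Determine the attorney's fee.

$29,038.50

Flat fee: $26,000.00
Excess hours: 85.9 − 80 = 5.9
Overrun: 5.9 × $515 = $3,038.50
Total: $26,000.00 + $3,038.50 = $29,038.50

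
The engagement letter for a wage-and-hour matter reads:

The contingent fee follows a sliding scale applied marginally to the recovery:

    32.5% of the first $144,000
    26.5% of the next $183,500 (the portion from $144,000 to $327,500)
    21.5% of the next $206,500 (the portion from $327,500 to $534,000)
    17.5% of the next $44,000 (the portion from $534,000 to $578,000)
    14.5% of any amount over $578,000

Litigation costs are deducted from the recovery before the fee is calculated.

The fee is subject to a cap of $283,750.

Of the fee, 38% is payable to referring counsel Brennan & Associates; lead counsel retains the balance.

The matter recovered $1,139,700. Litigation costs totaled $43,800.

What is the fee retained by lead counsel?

Fee base (net of costs): $1,139,700 − $43,800 = $1,095,900
First $144,000 at 32.5% = $46,800.00
Next $183,500 at 26.5% = $48,627.50
Next $206,500 at 21.5% = $44,397.50
Next $44,000 at 17.5% = $7,700.00
Remaining $517,900 at 14.5% = $75,095.50
Fee: $46,800.00 + $48,627.50 + $44,397.50 + $7,700.00 + $75,095.50 = $222,620.50
$222,620.50 is under the $283,750 cap.
Referral share: 38% of $222,620.50 = $84,595.79; lead counsel retains $222,620.50 − $84,595.79 = $138,024.71.

$138,024.71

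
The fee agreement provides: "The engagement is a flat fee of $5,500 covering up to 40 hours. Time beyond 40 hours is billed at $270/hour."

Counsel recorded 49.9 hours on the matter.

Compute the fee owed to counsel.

$8,173.00

Flat fee: $5,500.00
Excess hours: 49.9 − 40 = 9.9
Overrun: 9.9 × $270 = $2,673.00
Total: $5,500.00 + $2,673.00 = $8,173.00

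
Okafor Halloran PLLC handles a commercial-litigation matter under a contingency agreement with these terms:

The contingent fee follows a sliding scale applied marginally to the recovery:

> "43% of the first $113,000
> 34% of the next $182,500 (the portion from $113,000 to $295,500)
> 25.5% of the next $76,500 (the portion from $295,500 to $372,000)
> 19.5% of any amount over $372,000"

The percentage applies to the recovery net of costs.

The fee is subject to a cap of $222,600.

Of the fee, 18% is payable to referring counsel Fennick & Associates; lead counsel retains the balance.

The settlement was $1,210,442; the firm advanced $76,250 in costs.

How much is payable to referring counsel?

Fee base (net of costs): $1,210,442 − $76,250 = $1,134,192
First $113,000 at 43% = $48,590.00
Next $182,500 at 34% = $62,050.00
Next $76,500 at 25.5% = $19,507.50
Remaining $762,192 at 19.5% = $148,627.44
Fee: $48,590.00 + $62,050.00 + $19,507.50 + $148,627.44 = $278,774.94
$278,774.94 exceeds the $222,600 cap, so the fee is capped at $222,600.00.
Referral share: 18% of $222,600.00 = $40,068.00; lead counsel retains $222,600.00 − $40,068.00 = $182,532.00.

$40,068.00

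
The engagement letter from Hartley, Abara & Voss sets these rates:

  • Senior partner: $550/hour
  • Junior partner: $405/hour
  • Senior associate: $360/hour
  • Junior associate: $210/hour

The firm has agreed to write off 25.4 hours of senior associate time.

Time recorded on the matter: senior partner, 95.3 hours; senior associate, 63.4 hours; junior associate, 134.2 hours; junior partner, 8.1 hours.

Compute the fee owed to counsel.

$97,557.50

Senior partner: 95.3 × $550 = $52,415.00
Junior partner: 8.1 × $405 = $3,280.50
Senior associate: 63.4 × $360 = $22,824.00
Junior associate: 134.2 × $210 = $28,182.00
Subtotal: $106,701.50
Write-off: 25.4 × $360 = $9,144.00
Total: $106,701.50 − $9,144.00 = $97,557.50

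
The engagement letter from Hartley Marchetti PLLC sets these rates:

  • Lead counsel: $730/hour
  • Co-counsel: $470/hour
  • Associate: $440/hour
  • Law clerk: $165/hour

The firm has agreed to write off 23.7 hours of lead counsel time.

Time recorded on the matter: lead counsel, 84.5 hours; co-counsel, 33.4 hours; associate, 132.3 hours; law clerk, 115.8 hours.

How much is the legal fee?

$137,401.00

Lead counsel: 84.5 × $730 = $61,685.00
Co-counsel: 33.4 × $470 = $15,698.00
Associate: 132.3 × $440 = $58,212.00
Law clerk: 115.8 × $165 = $19,107.00
Subtotal: $154,702.00
Write-off: 23.7 × $730 = $17,301.00
Total: $154,702.00 − $17,301.00 = $137,401.00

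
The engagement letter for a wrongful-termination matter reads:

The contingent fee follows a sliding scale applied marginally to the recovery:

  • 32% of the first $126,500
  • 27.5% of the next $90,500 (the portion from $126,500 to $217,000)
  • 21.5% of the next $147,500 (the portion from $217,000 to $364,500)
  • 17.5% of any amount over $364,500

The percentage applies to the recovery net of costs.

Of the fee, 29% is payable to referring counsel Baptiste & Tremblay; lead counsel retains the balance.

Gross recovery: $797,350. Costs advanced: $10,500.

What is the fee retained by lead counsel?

$121,403.79

Fee base (net of costs): $797,350 − $10,500 = $786,850
First $126,500 at 32% = $40,480.00
Next $90,500 at 27.5% = $24,887.50
Next $147,500 at 21.5% = $31,712.50
Remaining $422,350 at 17.5% = $73,911.25
Fee: $40,480.00 + $24,887.50 + $31,712.50 + $73,911.25 = $170,991.25
Referral share: 29% of $170,991.25 = $49,587.46; lead counsel retains $170,991.25 − $49,587.46 = $121,403.79.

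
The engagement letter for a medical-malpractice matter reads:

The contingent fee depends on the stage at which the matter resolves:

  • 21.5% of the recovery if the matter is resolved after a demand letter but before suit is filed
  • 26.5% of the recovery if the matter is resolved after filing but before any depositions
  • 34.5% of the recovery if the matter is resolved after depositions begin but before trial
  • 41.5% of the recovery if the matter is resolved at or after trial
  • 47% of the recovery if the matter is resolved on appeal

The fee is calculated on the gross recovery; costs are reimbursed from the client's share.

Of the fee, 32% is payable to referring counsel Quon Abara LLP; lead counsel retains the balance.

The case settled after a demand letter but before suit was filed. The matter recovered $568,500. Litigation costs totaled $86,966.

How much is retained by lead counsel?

$83,114.70

Fee base is the gross recovery, $568,500; costs are reimbursed separately.
The matter settled after a demand letter but before suit was filed, so the 21.5% rate applies.
$568,500 × 21.5% = $122,227.50
Referral share: 32% of $122,227.50 = $39,112.80; lead counsel retains $122,227.50 − $39,112.80 = $83,114.70.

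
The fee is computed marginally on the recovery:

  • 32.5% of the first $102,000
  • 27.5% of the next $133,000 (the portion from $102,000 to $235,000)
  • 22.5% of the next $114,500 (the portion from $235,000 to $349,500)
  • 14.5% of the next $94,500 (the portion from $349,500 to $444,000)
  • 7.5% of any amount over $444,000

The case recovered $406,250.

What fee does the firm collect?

$103,716.25

First $102,000 at 32.5% = $33,150.00
Next $133,000 at 27.5% = $36,575.00
Next $114,500 at 22.5% = $25,762.50
Remaining $56,750 at 14.5% = $8,228.75
Fee: $33,150.00 + $36,575.00 + $25,762.50 + $8,228.75 = $103,716.25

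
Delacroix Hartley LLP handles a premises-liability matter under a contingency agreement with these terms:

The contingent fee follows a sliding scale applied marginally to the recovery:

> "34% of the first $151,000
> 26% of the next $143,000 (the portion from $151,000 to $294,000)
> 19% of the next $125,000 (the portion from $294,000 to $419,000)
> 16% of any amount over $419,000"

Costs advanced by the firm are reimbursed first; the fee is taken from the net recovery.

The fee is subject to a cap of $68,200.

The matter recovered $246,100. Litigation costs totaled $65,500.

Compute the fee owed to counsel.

$59,036.00

Fee base (net of costs): $246,100 − $65,500 = $180,600
First $151,000 at 34% = $51,340.00
Remaining $29,600 at 26% = $7,696.00
Fee: $51,340.00 + $7,696.00 = $59,036.00
$59,036.00 is under the $68,200 cap.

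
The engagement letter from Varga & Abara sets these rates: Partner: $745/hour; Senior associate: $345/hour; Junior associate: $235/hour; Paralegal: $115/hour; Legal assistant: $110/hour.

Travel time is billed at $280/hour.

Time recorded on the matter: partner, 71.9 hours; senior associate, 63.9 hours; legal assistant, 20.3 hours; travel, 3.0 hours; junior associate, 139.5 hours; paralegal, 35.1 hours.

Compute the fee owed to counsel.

Partner: 71.9 × $745 = $53,565.50
Senior associate: 63.9 × $345 = $22,045.50
Junior associate: 139.5 × $235 = $32,782.50
Paralegal: 35.1 × $115 = $4,036.50
Legal assistant: 20.3 × $110 = $2,233.00
Subtotal: $53,565.50 + $22,045.50 + $32,782.50 + $4,036.50 + $2,233.00 = $114,663.00
Travel: 3.0 × $280 = $840.00
Total: $114,663.00 + $840.00 = $115,503.00

$115,503.00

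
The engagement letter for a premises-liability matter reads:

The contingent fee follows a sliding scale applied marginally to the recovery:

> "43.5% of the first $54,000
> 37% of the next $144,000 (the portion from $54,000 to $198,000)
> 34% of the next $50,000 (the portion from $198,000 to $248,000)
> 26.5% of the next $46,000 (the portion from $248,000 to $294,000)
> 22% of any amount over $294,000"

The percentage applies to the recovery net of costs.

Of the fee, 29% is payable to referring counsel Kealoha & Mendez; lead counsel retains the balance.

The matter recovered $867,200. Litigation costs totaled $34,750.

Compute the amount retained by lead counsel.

$159,337.49

Fee base (net of costs): $867,200 − $34,750 = $832,450
First $54,000 at 43.5% = $23,490.00
Next $144,000 at 37% = $53,280.00
Next $50,000 at 34% = $17,000.00
Next $46,000 at 26.5% = $12,190.00
Remaining $538,450 at 22% = $118,459.00
Fee: $23,490.00 + $53,280.00 + $17,000.00 + $12,190.00 + $118,459.00 = $224,419.00
Referral share: 29% of $224,419.00 = $65,081.51; lead counsel retains $224,419.00 − $65,081.51 = $159,337.49.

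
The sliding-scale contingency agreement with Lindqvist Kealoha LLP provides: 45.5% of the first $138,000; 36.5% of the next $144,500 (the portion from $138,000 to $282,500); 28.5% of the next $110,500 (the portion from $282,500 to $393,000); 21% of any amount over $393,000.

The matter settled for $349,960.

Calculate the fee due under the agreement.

$134,758.60

First $138,000 at 45.5% = $62,790.00
Next $144,500 at 36.5% = $52,742.50
Remaining $67,460 at 28.5% = $19,226.10
Fee: $62,790.00 + $52,742.50 + $19,226.10 = $134,758.60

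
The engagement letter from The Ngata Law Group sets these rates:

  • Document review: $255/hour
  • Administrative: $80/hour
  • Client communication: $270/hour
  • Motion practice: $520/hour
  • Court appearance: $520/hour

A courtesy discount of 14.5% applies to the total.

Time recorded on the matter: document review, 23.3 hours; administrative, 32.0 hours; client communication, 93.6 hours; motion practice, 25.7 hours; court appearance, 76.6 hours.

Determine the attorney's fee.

$74,358.92

Document review: 23.3 × $255 = $5,941.50
Administrative: 32.0 × $80 = $2,560.00
Client communication: 93.6 × $270 = $25,272.00
Motion practice: 25.7 × $520 = $13,364.00
Court appearance: 76.6 × $520 = $39,832.00
Subtotal: $86,969.50
Less 14.5% discount: −$12,610.58
Total: $86,969.50 − $12,610.58 = $74,358.92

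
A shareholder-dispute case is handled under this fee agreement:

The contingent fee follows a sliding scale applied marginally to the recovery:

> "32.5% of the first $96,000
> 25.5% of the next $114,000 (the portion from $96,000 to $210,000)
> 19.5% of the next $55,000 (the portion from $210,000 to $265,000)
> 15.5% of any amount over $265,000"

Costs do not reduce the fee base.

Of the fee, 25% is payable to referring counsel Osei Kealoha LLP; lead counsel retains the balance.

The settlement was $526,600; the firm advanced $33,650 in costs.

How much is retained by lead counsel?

Fee base is the gross recovery, $526,600; costs are reimbursed separately.
First $96,000 at 32.5% = $31,200.00
Next $114,000 at 25.5% = $29,070.00
Next $55,000 at 19.5% = $10,725.00
Remaining $261,600 at 15.5% = $40,548.00
Fee: $31,200.00 + $29,070.00 + $10,725.00 + $40,548.00 = $111,543.00
Referral share: 25% of $111,543.00 = $27,885.75; lead counsel retains $111,543.00 − $27,885.75 = $83,657.25.

$83,657.25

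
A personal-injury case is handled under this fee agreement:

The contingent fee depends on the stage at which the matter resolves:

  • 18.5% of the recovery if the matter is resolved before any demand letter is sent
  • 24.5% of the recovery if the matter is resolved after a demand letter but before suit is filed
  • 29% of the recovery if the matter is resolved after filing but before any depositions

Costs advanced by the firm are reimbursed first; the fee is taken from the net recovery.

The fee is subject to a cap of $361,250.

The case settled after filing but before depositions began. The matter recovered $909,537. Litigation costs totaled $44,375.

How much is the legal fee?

Fee base (net of costs): $909,537 − $44,375 = $865,162
The matter settled after filing but before depositions began, so the 29% rate applies.
$865,162 × 29% = $250,896.98
$250,896.98 is under the $361,250 cap.

$250,896.98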